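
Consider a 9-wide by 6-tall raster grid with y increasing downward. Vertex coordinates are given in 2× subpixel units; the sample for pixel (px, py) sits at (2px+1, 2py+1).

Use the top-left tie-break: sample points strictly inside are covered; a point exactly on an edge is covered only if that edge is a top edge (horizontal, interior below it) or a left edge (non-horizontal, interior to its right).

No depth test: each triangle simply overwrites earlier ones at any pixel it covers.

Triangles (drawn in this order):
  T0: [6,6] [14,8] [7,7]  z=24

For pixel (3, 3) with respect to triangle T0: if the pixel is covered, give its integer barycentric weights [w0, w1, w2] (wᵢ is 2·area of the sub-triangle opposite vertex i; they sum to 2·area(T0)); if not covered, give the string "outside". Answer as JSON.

T0:
  2·area = 6
  edge (6, 6)→(14, 8): d=(8,2) right/bottom  bias=-1
  edge (14, 8)→(7, 7): d=(-7,-1) top-left  bias=+0
  edge (7, 7)→(6, 6): d=(-1,-1) top-left  bias=+0
    (0,0)@(1, 1): e=[-30,36,0] → ·  [on edge]
    (1,1)@(3, 3): e=[-18,24,0] → ·  [on edge]
    (2,2)@(5, 5): e=[-6,12,0] → ·  [on edge]
    (3,3)@(7, 7): e=[6,0,0] → █  [on edge]
    (4,3)@(9, 7): e=[2,2,2] → █
    (5,3)@(11, 7): e=[-2,4,4] → ·
    (3,4)@(7, 9): e=[22,-14,-2] → ·
    (4,4)@(9, 9): e=[18,-12,0] → ·  [on edge]
    (5,5)@(11, 11): e=[30,-24,0] → ·  [on edge]
  covered (2 px):
    · · · · · · · · ·
    · · · · · · · · ·
    · · · · · · · · ·
    · · · █ █ · · · ·
    · · · · · · · · ·
    · · · · · · · · ·

Answer: [0,0,6]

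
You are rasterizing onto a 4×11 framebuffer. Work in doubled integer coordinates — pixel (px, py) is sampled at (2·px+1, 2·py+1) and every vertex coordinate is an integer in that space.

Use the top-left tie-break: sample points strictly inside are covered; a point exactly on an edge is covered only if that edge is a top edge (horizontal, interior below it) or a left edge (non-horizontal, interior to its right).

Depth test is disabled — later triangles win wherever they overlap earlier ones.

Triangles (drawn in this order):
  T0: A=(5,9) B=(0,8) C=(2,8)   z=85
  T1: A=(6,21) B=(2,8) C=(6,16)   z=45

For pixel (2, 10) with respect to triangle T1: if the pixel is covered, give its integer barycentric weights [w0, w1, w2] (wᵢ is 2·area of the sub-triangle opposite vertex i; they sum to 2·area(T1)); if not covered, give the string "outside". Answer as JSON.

T0:
  2·area = 2
  edge (5, 9)→(0, 8): d=(-5,-1) top-left  bias=+0
  edge (0, 8)→(2, 8): d=(2,0) top-left  bias=+0
  edge (2, 8)→(5, 9): d=(3,1) right/bottom  bias=-1
    (2,4)@(5, 9): e=[0,2,0] → ·  [on edge]
  covered (0 px):
    · · · ·
    · · · ·
    · · · ·
    · · · ·
    · · · ·
    · · · ·
    · · · ·
    · · · ·
    · · · ·
    · · · ·
    · · · ·
T1:
  2·area = 20
  edge (6, 21)→(2, 8): d=(-4,-13) top-left  bias=+0
  edge (2, 8)→(6, 16): d=(4,8) right/bottom  bias=-1
  edge (6, 16)→(6, 21): d=(0,5) right/bottom  bias=-1
    (1,5)@(3, 11): e=[1,4,15] → █
    (2,5)@(5, 11): e=[27,-12,5] → ·
    (1,6)@(3, 13): e=[-7,12,15] → ·
    (2,7)@(5, 15): e=[11,4,5] → █
    (3,7)@(7, 15): e=[37,-12,-5] → ·
    (2,8)@(5, 17): e=[3,12,5] → █
    (3,8)@(7, 17): e=[29,-4,-5] → ·
    (2,9)@(5, 19): e=[-5,20,5] → ·
  covered (3 px):
    · · · ·
    · · · ·
    · · · ·
    · · · ·
    · · · ·
    · █ · ·
    · · · ·
    · · █ ·
    · · █ ·
    · · · ·
    · · · ·

Result: "outside"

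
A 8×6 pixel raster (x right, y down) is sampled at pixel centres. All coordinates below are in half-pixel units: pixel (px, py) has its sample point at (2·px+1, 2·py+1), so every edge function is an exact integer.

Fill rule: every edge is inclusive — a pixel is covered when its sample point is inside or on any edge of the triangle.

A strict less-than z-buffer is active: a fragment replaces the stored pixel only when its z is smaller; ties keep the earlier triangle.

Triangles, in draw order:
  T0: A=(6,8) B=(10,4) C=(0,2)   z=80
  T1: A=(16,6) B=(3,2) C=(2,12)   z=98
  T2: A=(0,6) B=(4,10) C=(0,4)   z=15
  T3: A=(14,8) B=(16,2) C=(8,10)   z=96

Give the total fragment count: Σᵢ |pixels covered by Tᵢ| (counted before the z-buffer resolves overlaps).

T0:
  2·area = 48  (B↔C swapped to make it positive)
  edge (6, 8)→(0, 2): d=(-6,-6) inclusive
  edge (0, 2)→(10, 4): d=(10,2) inclusive
  edge (10, 4)→(6, 8): d=(-4,4) inclusive
    (6,0)@(13, 1): e=[84,-36,0] → ·  [on edge]
    (0,1)@(1, 3): e=[0,8,40] → █  [on edge]
    (1,1)@(3, 3): e=[12,4,32] → █
    (2,1)@(5, 3): e=[24,0,24] → █  [on edge]
    (3,1)@(7, 3): e=[36,-4,16] → ·
    (5,1)@(11, 3): e=[60,-12,0] → ·  [on edge]
    (0,2)@(1, 5): e=[-12,28,32] → ·
    (1,2)@(3, 5): e=[0,24,24] → █  [on edge]
    (3,2)@(7, 5): e=[24,16,8] → █
    (4,2)@(9, 5): e=[36,12,0] → █  [on edge]
    (5,2)@(11, 5): e=[48,8,-8] → ·
    (7,2)@(15, 5): e=[72,0,-24] → ·  [on edge]
    (2,3)@(5, 7): e=[0,40,8] → █  [on edge]
    (3,3)@(7, 7): e=[12,36,0] → █  [on edge]
    (2,4)@(5, 9): e=[-12,60,0] → ·  [on edge]
    (3,4)@(7, 9): e=[0,56,-8] → ·  [on edge]
    (1,5)@(3, 11): e=[-36,84,0] → ·  [on edge]
    (4,5)@(9, 11): e=[0,72,-24] → ·  [on edge]
  covered (9 px):
    · · · · · · · ·
    █ █ █ · · · · ·
    · █ █ █ █ · · ·
    · · █ █ · · · ·
    · · · · · · · ·
    · · · · · · · ·
T1:
  2·area = 134  (B↔C swapped to make it positive)
  edge (16, 6)→(2, 12): d=(-14,6) inclusive
  edge (2, 12)→(3, 2): d=(1,-10) inclusive
  edge (3, 2)→(16, 6): d=(13,4) inclusive
    (1,1)@(3, 3): e=[120,1,13] → █
    (2,1)@(5, 3): e=[108,21,5] → █
    (3,1)@(7, 3): e=[96,41,-3] → ·
    (1,2)@(3, 5): e=[92,3,39] → █
    (3,2)@(7, 5): e=[68,43,23] → █
    (4,2)@(9, 5): e=[56,63,15] → █
    (5,2)@(11, 5): e=[44,83,7] → █
    (6,2)@(13, 5): e=[32,103,-1] → ·
    (1,3)@(3, 7): e=[64,5,65] → █
    (6,3)@(13, 7): e=[4,105,25] → █
    (7,3)@(15, 7): e=[-8,125,17] → ·
    (1,4)@(3, 9): e=[36,7,91] → █
    (4,4)@(9, 9): e=[0,67,67] → █  [on edge]
  covered (18 px):
    · · · · · · · ·
    · █ █ · · · · ·
    · █ █ █ █ █ · ·
    · █ █ █ █ █ █ ·
    · █ █ █ █ · · ·
    · █ · · · · · ·
T2:
  2·area = 8  (B↔C swapped to make it positive)
  edge (0, 6)→(0, 4): d=(0,-2) inclusive
  edge (0, 4)→(4, 10): d=(4,6) inclusive
  edge (4, 10)→(0, 6): d=(-4,-4) inclusive
    (0,3)@(1, 7): e=[2,6,0] → █  [on edge]
    (1,3)@(3, 7): e=[6,-6,8] → ·
    (0,4)@(1, 9): e=[2,14,-8] → ·
    (1,4)@(3, 9): e=[6,2,0] → █  [on edge]
    (2,4)@(5, 9): e=[10,-10,8] → ·
    (1,5)@(3, 11): e=[6,10,-8] → ·
    (2,5)@(5, 11): e=[10,-2,0] → ·  [on edge]
  covered (2 px):
    · · · · · · · ·
    · · · · · · · ·
    · · · · · · · ·
    █ · · · · · · ·
    · █ · · · · · ·
    · · · · · · · ·
T3:
  2·area = 32  (B↔C swapped to make it positive)
  edge (14, 8)→(8, 10): d=(-6,2) inclusive
  edge (8, 10)→(16, 2): d=(8,-8) inclusive
  edge (16, 2)→(14, 8): d=(-2,6) inclusive
    (7,1)@(15, 3): e=[28,0,4] → █  [on edge]
    (6,2)@(13, 5): e=[20,0,12] → █  [on edge]
    (7,2)@(15, 5): e=[16,16,0] → █  [on edge]
    (5,3)@(11, 7): e=[12,0,20] → █  [on edge]
    (7,3)@(15, 7): e=[4,32,-4] → ·
    (4,4)@(9, 9): e=[4,0,28] → █  [on edge]
    (5,4)@(11, 9): e=[0,16,16] → █  [on edge]
    (6,4)@(13, 9): e=[-4,32,4] → ·
    (2,5)@(5, 11): e=[0,-16,48] → ·  [on edge]
    (3,5)@(7, 11): e=[-4,0,36] → ·  [on edge]
    (4,5)@(9, 11): e=[-8,16,24] → ·
    (5,5)@(11, 11): e=[-12,32,12] → ·
    (6,5)@(13, 11): e=[-16,48,0] → ·  [on edge]
  covered (7 px):
    · · · · · · · ·
    · · · · · · · █
    · · · · · · █ █
    · · · · · █ █ ·
    · · · · █ █ · ·
    · · · · · · · ·

Final: 36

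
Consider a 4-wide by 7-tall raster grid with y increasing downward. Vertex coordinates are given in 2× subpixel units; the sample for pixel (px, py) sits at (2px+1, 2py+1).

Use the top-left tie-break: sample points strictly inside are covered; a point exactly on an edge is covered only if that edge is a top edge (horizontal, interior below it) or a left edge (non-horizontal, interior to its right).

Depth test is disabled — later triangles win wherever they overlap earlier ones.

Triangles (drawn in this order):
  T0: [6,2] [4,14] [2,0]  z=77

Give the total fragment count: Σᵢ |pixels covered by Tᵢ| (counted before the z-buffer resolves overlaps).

T0:
  2·area = 52
  edge (6, 2)→(4, 14): d=(-2,12) right/bottom  bias=-1
  edge (4, 14)→(2, 0): d=(-2,-14) top-left  bias=+0
  edge (2, 0)→(6, 2): d=(4,2) right/bottom  bias=-1
    (1,0)@(3, 1): e=[38,12,2] → #
    (2,0)@(5, 1): e=[14,40,-2] → ·
    (1,1)@(3, 3): e=[34,8,10] → #
    (2,1)@(5, 3): e=[10,36,6] → #
    (3,1)@(7, 3): e=[-14,64,2] → ·
    (1,2)@(3, 5): e=[30,4,18] → #
    (3,2)@(7, 5): e=[-18,60,10] → ·
    (1,3)@(3, 7): e=[26,0,26] → #  [on edge]
    (3,3)@(7, 7): e=[-22,56,18] → ·
    (1,4)@(3, 9): e=[22,-4,34] → ·
    (2,4)@(5, 9): e=[-2,24,30] → ·
  covered (7 px):
    · # · ·
    · # # ·
    · # # ·
    · # # ·
    · · · ·
    · · · ·
    · · · ·

Result: 7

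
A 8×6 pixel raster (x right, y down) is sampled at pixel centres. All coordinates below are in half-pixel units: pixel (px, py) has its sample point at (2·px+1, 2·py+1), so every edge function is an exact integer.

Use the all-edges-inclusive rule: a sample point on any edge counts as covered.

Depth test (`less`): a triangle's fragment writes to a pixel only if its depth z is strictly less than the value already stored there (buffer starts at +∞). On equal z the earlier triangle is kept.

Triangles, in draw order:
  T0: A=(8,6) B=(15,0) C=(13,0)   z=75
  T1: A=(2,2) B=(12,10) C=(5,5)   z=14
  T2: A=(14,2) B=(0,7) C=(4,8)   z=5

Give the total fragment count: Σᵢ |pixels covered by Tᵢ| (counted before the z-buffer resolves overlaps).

T0:
  2·area = 12  (B↔C swapped to make it positive)
  edge (8, 6)→(13, 0): d=(5,-6) inclusive
  edge (13, 0)→(15, 0): d=(2,0) inclusive
  edge (15, 0)→(8, 6): d=(-7,6) inclusive
    (6,0)@(13, 1): e=[5,2,5] → X
    (7,0)@(15, 1): e=[17,2,-7] → .
    (5,1)@(11, 3): e=[3,6,3] → X
    (6,1)@(13, 3): e=[15,6,-9] → .
    (4,2)@(9, 5): e=[1,10,1] → X
    (5,2)@(11, 5): e=[13,10,-11] → .
    (4,3)@(9, 7): e=[11,14,-13] → .
  covered (3 px):
    . . . . . . X .
    . . . . . X . .
    . . . . X . . .
    . . . . . . . .
    . . . . . . . .
    . . . . . . . .
T1:
  2·area = 6
  edge (2, 2)→(12, 10): d=(10,8) inclusive
  edge (12, 10)→(5, 5): d=(-7,-5) inclusive
  edge (5, 5)→(2, 2): d=(-3,-3) inclusive
    (0,0)@(1, 1): e=[-2,8,0] → .  [on edge]
    (1,1)@(3, 3): e=[2,4,0] → X  [on edge]
    (2,1)@(5, 3): e=[-14,14,6] → .
    (1,2)@(3, 5): e=[22,-10,-6] → .
    (2,2)@(5, 5): e=[6,0,0] → X  [on edge]
    (3,2)@(7, 5): e=[-10,10,6] → .
    (2,3)@(5, 7): e=[26,-14,-6] → .
    (3,3)@(7, 7): e=[10,-4,0] → .  [on edge]
    (4,4)@(9, 9): e=[14,-8,0] → .  [on edge]
    (5,5)@(11, 11): e=[18,-12,0] → .  [on edge]
  covered (2 px):
    . . . . . . . .
    . X . . . . . .
    . . X . . . . .
    . . . . . . . .
    . . . . . . . .
    . . . . . . . .
T2:
  2·area = 34  (B↔C swapped to make it positive)
  edge (14, 2)→(4, 8): d=(-10,6) inclusive
  edge (4, 8)→(0, 7): d=(-4,-1) inclusive
  edge (0, 7)→(14, 2): d=(14,-5) inclusive
    (3,2)@(7, 5): e=[12,15,7] → X
    (4,2)@(9, 5): e=[0,17,17] → X  [on edge]
    (5,2)@(11, 5): e=[-12,19,27] → .
    (0,3)@(1, 7): e=[28,1,5] → X
    (1,3)@(3, 7): e=[16,3,15] → X
    (2,3)@(5, 7): e=[4,5,25] → X
    (3,3)@(7, 7): e=[-8,7,35] → .
    (4,3)@(9, 7): e=[-20,9,45] → .
    (0,4)@(1, 9): e=[8,-7,33] → .
    (1,4)@(3, 9): e=[-4,-5,43] → .
    (2,4)@(5, 9): e=[-16,-3,53] → .
  covered (5 px):
    . . . . . . . .
    . . . . . . . .
    . . . X X . . .
    X X X . . . . .
    . . . . . . . .
    . . . . . . . .

Final: 10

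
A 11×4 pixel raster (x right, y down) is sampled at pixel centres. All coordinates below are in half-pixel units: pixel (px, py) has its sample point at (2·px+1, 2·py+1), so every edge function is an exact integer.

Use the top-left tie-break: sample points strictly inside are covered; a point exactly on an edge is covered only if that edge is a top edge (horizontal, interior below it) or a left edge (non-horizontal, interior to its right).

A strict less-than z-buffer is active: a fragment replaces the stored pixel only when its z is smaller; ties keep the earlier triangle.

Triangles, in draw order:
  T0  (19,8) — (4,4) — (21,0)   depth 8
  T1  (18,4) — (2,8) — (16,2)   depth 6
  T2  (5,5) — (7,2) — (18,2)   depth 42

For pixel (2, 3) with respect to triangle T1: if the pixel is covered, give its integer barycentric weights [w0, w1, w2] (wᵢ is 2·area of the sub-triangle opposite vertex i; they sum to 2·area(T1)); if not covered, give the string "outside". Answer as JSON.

T0:
  2·area = 128
  edge (19, 8)→(4, 4): d=(-15,-4) top-left  bias=+0
  edge (4, 4)→(21, 0): d=(17,-4) top-left  bias=+0
  edge (21, 0)→(19, 8): d=(-2,8) right/bottom  bias=-1
    (8,0)@(17, 1): e=[97,1,30] → █
    (9,0)@(19, 1): e=[105,9,14] → █
    (10,0)@(21, 1): e=[113,17,-2] → ·
    (4,1)@(9, 3): e=[35,3,90] → █
    (5,1)@(11, 3): e=[43,11,74] → █
    (6,1)@(13, 3): e=[51,19,58] → █
    (7,1)@(15, 3): e=[59,27,42] → █
    (10,1)@(21, 3): e=[83,51,-6] → ·
    (4,2)@(9, 5): e=[5,37,86] → █
    (10,2)@(21, 5): e=[53,85,-10] → ·
    (4,3)@(9, 7): e=[-25,71,82] → ·
    (5,3)@(11, 7): e=[-17,79,66] → ·
  covered (16 px):
    · · · · · · · · █ █ ·
    · · · · █ █ █ █ █ █ ·
    · · · · █ █ █ █ █ █ ·
    · · · · · · · · █ █ ·
T1:
  2·area = 40
  edge (18, 4)→(2, 8): d=(-16,4) right/bottom  bias=-1
  edge (2, 8)→(16, 2): d=(14,-6) top-left  bias=+0
  edge (16, 2)→(18, 4): d=(2,2) right/bottom  bias=-1
    (7,0)@(15, 1): e=[60,-20,0] → ·  [on edge]
    (7,1)@(15, 3): e=[28,8,4] → █
    (8,1)@(17, 3): e=[20,20,0] → ·  [on edge]
    (4,2)@(9, 5): e=[20,0,20] → █  [on edge]
    (5,2)@(11, 5): e=[12,12,16] → █
    (6,2)@(13, 5): e=[4,24,12] → █
    (7,2)@(15, 5): e=[-4,36,8] → ·
    (9,2)@(19, 5): e=[-20,60,0] → ·  [on edge]
    (2,3)@(5, 7): e=[4,4,32] → █
    (3,3)@(7, 7): e=[-4,16,28] → ·
    (4,3)@(9, 7): e=[-12,28,24] → ·
    (5,3)@(11, 7): e=[-20,40,20] → ·
    (10,3)@(21, 7): e=[-60,100,0] → ·  [on edge]
  covered (5 px):
    · · · · · · · · · · ·
    · · · · · · · █ · · ·
    · · · · █ █ █ · · · ·
    · · █ · · · · · · · ·
T2:
  2·area = 33
  edge (5, 5)→(7, 2): d=(2,-3) top-left  bias=+0
  edge (7, 2)→(18, 2): d=(11,0) top-left  bias=+0
  edge (18, 2)→(5, 5): d=(-13,3) right/bottom  bias=-1
    (3,1)@(7, 3): e=[2,11,20] → █
    (4,1)@(9, 3): e=[8,11,14] → █
    (5,1)@(11, 3): e=[14,11,8] → █
    (6,1)@(13, 3): e=[20,11,2] → █
    (7,1)@(15, 3): e=[26,11,-4] → ·
    (2,2)@(5, 5): e=[0,33,0] → ·  [on edge]
    (3,2)@(7, 5): e=[6,33,-6] → ·
    (4,2)@(9, 5): e=[12,33,-12] → ·
    (5,2)@(11, 5): e=[18,33,-18] → ·
    (6,2)@(13, 5): e=[24,33,-24] → ·
  covered (4 px):
    · · · · · · · · · · ·
    · · · █ █ █ █ · · · ·
    · · · · · · · · · · ·
    · · · · · · · · · · ·

Answer: [4,32,4]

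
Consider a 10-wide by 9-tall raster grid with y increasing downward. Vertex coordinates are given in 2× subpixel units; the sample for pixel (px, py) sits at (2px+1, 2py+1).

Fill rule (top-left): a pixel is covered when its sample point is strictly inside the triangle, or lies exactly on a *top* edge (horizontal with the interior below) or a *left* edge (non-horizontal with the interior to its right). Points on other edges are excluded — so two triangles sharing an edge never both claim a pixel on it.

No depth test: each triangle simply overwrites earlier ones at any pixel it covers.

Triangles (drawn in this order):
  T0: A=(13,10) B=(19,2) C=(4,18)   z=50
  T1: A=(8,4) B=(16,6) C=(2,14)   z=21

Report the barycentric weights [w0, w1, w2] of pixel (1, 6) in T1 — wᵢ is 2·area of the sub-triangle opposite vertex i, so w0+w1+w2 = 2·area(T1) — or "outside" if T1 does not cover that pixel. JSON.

T0:
  2·area = 24  (B↔C swapped to make it positive)
  edge (13, 10)→(4, 18): d=(-9,8) right/bottom  bias=-1
  edge (4, 18)→(19, 2): d=(15,-16) top-left  bias=+0
  edge (19, 2)→(13, 10): d=(-6,8) right/bottom  bias=-1
    (7,3)@(15, 7): e=[11,11,2] → █
    (8,3)@(17, 7): e=[-5,43,-14] → ·
    (6,4)@(13, 9): e=[9,9,6] → █
    (7,4)@(15, 9): e=[-7,41,-10] → ·
    (5,5)@(11, 11): e=[7,7,10] → █
    (6,5)@(13, 11): e=[-9,39,-6] → ·
    (4,6)@(9, 13): e=[5,5,14] → █
    (5,6)@(11, 13): e=[-11,37,-2] → ·
    (3,7)@(7, 15): e=[3,3,18] → █
    (4,7)@(9, 15): e=[-13,35,2] → ·
    (2,8)@(5, 17): e=[1,1,22] → █
    (3,8)@(7, 17): e=[-15,33,6] → ·
  covered (6 px):
    · · · · · · · · · ·
    · · · · · · · · · ·
    · · · · · · · · · ·
    · · · · · · · █ · ·
    · · · · · · █ · · ·
    · · · · · █ · · · ·
    · · · · █ · · · · ·
    · · · █ · · · · · ·
    · · █ · · · · · · ·
T1:
  2·area = 92
  edge (8, 4)→(16, 6): d=(8,2) right/bottom  bias=-1
  edge (16, 6)→(2, 14): d=(-14,8) right/bottom  bias=-1
  edge (2, 14)→(8, 4): d=(6,-10) top-left  bias=+0
    (4,2)@(9, 5): e=[6,70,16] → █
    (5,2)@(11, 5): e=[2,54,36] → █
    (6,2)@(13, 5): e=[-2,38,56] → ·
    (3,3)@(7, 7): e=[26,58,8] → █
    (6,3)@(13, 7): e=[14,10,68] → █
    (7,3)@(15, 7): e=[10,-6,88] → ·
    (2,4)@(5, 9): e=[46,46,0] → █  [on edge]
    (5,4)@(11, 9): e=[34,-2,60] → ·
    (6,4)@(13, 9): e=[30,-18,80] → ·
    (2,5)@(5, 11): e=[62,18,12] → █
    (4,5)@(9, 11): e=[54,-14,52] → ·
    (1,6)@(3, 13): e=[82,6,4] → █
  covered (12 px):
    · · · · · · · · · ·
    · · · · · · · · · ·
    · · · · █ █ · · · ·
    · · · █ █ █ █ · · ·
    · · █ █ █ · · · · ·
    · · █ █ · · · · · ·
    · █ · · · · · · · ·
    · · · · · · · · · ·
    · · · · · · · · · ·

Final: [6,4,82]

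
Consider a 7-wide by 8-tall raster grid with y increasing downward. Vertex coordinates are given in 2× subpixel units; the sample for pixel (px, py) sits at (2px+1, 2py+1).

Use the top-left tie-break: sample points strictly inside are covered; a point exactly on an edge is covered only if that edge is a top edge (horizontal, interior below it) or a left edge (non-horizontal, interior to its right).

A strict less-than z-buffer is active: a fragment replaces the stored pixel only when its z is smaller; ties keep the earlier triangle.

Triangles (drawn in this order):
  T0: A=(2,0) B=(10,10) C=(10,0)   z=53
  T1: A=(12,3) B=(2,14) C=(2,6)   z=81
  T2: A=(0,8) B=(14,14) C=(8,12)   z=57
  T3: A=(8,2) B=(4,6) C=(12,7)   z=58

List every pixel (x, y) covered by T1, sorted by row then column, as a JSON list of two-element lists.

T0:
  2·area = 80  (B↔C swapped to make it positive)
  edge (2, 0)→(10, 0): d=(8,0) top-left  bias=+0
  edge (10, 0)→(10, 10): d=(0,10) right/bottom  bias=-1
  edge (10, 10)→(2, 0): d=(-8,-10) top-left  bias=+0
    (1,0)@(3, 1): e=[8,70,2] → #
    (2,0)@(5, 1): e=[8,50,22] → #
    (3,0)@(7, 1): e=[8,30,42] → #
    (4,0)@(9, 1): e=[8,10,62] → #
    (5,0)@(11, 1): e=[8,-10,82] → ·
    (1,1)@(3, 3): e=[24,70,-14] → ·
    (2,1)@(5, 3): e=[24,50,6] → #
    (5,1)@(11, 3): e=[24,-10,66] → ·
    (2,2)@(5, 5): e=[40,50,-10] → ·
    (3,2)@(7, 5): e=[40,30,10] → #
    (5,2)@(11, 5): e=[40,-10,50] → ·
    (3,3)@(7, 7): e=[56,30,-6] → ·
  covered (10 px):
    · # # # # · ·
    · · # # # · ·
    · · · # # · ·
    · · · · # · ·
    · · · · · · ·
    · · · · · · ·
    · · · · · · ·
    · · · · · · ·
T1:
  2·area = 80
  edge (12, 3)→(2, 14): d=(-10,11) right/bottom  bias=-1
  edge (2, 14)→(2, 6): d=(0,-8) top-left  bias=+0
  edge (2, 6)→(12, 3): d=(10,-3) top-left  bias=+0
    (3,2)@(7, 5): e=[35,40,5] → #
    (4,2)@(9, 5): e=[13,56,11] → #
    (5,2)@(11, 5): e=[-9,72,17] → ·
    (1,3)@(3, 7): e=[59,8,13] → #
    (2,3)@(5, 7): e=[37,24,19] → #
    (4,3)@(9, 7): e=[-7,56,31] → ·
    (1,4)@(3, 9): e=[39,8,33] → #
    (3,4)@(7, 9): e=[-5,40,45] → ·
    (1,5)@(3, 11): e=[19,8,53] → #
    (2,5)@(5, 11): e=[-3,24,59] → ·
    (1,6)@(3, 13): e=[-1,8,73] → ·
  covered (8 px):
    · · · · · · ·
    · · · · · · ·
    · · · # # · ·
    · # # # · · ·
    · # # · · · ·
    · # · · · · ·
    · · · · · · ·
    · · · · · · ·
T2:
  2·area = 8
  edge (0, 8)→(14, 14): d=(14,6) right/bottom  bias=-1
  edge (14, 14)→(8, 12): d=(-6,-2) top-left  bias=+0
  edge (8, 12)→(0, 8): d=(-8,-4) top-left  bias=+0
    (2,5)@(5, 11): e=[12,0,-4] → ·  [on edge]
    (3,5)@(7, 11): e=[0,4,4] → ·  [on edge]
    (5,6)@(11, 13): e=[4,0,4] → #  [on edge]
    (6,6)@(13, 13): e=[-8,4,12] → ·
    (5,7)@(11, 15): e=[32,-12,-12] → ·
  covered (1 px):
    · · · · · · ·
    · · · · · · ·
    · · · · · · ·
    · · · · · · ·
    · · · · · · ·
    · · · · · · ·
    · · · · · # ·
    · · · · · · ·
T3:
  2·area = 36  (B↔C swapped to make it positive)
  edge (8, 2)→(12, 7): d=(4,5) right/bottom  bias=-1
  edge (12, 7)→(4, 6): d=(-8,-1) top-left  bias=+0
  edge (4, 6)→(8, 2): d=(4,-4) top-left  bias=+0
    (4,0)@(9, 1): e=[-9,45,0] → ·  [on edge]
    (3,1)@(7, 3): e=[9,27,0] → #  [on edge]
    (4,1)@(9, 3): e=[-1,29,8] → ·
    (2,2)@(5, 5): e=[27,9,0] → #  [on edge]
    (4,2)@(9, 5): e=[7,13,16] → #
    (5,2)@(11, 5): e=[-3,15,24] → ·
    (1,3)@(3, 7): e=[45,-9,0] → ·  [on edge]
    (2,3)@(5, 7): e=[35,-7,8] → ·
    (3,3)@(7, 7): e=[25,-5,16] → ·
    (4,3)@(9, 7): e=[15,-3,24] → ·
    (0,4)@(1, 9): e=[63,-27,0] → ·  [on edge]
  covered (4 px):
    · · · · · · ·
    · · · # · · ·
    · · # # # · ·
    · · · · · · ·
    · · · · · · ·
    · · · · · · ·
    · · · · · · ·
    · · · · · · ·

Result: [[3,2],[4,2],[1,3],[2,3],[3,3],[1,4],[2,4],[1,5]]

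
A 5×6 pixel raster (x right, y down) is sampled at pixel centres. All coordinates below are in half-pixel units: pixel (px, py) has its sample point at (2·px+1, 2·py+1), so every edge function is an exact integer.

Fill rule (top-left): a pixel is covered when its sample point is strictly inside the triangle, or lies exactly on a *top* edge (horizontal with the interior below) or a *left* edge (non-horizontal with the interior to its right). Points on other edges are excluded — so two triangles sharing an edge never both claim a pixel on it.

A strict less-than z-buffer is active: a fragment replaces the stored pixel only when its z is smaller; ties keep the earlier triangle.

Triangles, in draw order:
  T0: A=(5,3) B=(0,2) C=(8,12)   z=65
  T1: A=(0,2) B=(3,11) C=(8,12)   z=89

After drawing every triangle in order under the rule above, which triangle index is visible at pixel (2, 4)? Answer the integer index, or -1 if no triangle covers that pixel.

T0:
  2·area = 42  (B↔C swapped to make it positive)
  edge (5, 3)→(8, 12): d=(3,9) right/bottom  bias=-1
  edge (8, 12)→(0, 2): d=(-8,-10) top-left  bias=+0
  edge (0, 2)→(5, 3): d=(5,1) right/bottom  bias=-1
    (0,1)@(1, 3): e=[36,2,4] → █
    (1,1)@(3, 3): e=[18,22,2] → █
    (2,1)@(5, 3): e=[0,42,0] → ·  [on edge]
    (0,2)@(1, 5): e=[42,-14,14] → ·
    (1,2)@(3, 5): e=[24,6,12] → █
    (2,2)@(5, 5): e=[6,26,10] → █
    (3,2)@(7, 5): e=[-12,46,8] → ·
    (1,3)@(3, 7): e=[30,-10,22] → ·
    (2,3)@(5, 7): e=[12,10,20] → █
    (3,3)@(7, 7): e=[-6,30,18] → ·
    (2,4)@(5, 9): e=[18,-6,30] → ·
    (3,4)@(7, 9): e=[0,14,28] → ·  [on edge]
  covered (5 px):
    · · · · ·
    █ █ · · ·
    · █ █ · ·
    · · █ · ·
    · · · · ·
    · · · · ·
T1:
  2·area = 42  (B↔C swapped to make it positive)
  edge (0, 2)→(8, 12): d=(8,10) right/bottom  bias=-1
  edge (8, 12)→(3, 11): d=(-5,-1) top-left  bias=+0
  edge (3, 11)→(0, 2): d=(-3,-9) top-left  bias=+0
    (0,2)@(1, 5): e=[14,28,0] → █  [on edge]
    (1,2)@(3, 5): e=[-6,30,18] → ·
    (0,3)@(1, 7): e=[30,18,-6] → ·
    (1,3)@(3, 7): e=[10,20,12] → █
    (2,3)@(5, 7): e=[-10,22,30] → ·
    (1,4)@(3, 9): e=[26,10,6] → █
    (2,4)@(5, 9): e=[6,12,24] → █
    (3,4)@(7, 9): e=[-14,14,42] → ·
    (1,5)@(3, 11): e=[42,0,0] → █  [on edge]
    (3,5)@(7, 11): e=[2,4,36] → █
    (4,5)@(9, 11): e=[-18,6,54] → ·
  covered (7 px):
    · · · · ·
    · · · · ·
    █ · · · ·
    · █ · · ·
    · █ █ · ·
    · █ █ █ ·

Z-buffer (winner per pixel, '.' = empty):
  . . . . .
  0 0 . . .
  1 0 0 . .
  . 1 0 . .
  . 1 1 . .
  . 1 1 1 .

Final: 1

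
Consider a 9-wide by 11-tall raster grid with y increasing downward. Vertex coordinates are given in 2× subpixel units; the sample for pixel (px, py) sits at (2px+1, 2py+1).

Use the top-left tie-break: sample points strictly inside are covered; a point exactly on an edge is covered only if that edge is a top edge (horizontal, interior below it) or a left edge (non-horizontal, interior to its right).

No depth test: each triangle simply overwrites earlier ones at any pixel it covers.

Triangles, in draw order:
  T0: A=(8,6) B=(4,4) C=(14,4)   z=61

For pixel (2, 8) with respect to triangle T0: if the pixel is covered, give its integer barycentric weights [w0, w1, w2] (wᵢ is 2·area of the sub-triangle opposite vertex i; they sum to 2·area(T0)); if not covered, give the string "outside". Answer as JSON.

T0:
  2·area = 20
  edge (8, 6)→(4, 4): d=(-4,-2) top-left  bias=+0
  edge (4, 4)→(14, 4): d=(10,0) top-left  bias=+0
  edge (14, 4)→(8, 6): d=(-6,2) right/bottom  bias=-1
    (8,1)@(17, 3): e=[30,-10,0] → ·  [on edge]
    (3,2)@(7, 5): e=[2,10,8] → #
    (4,2)@(9, 5): e=[6,10,4] → #
    (5,2)@(11, 5): e=[10,10,0] → ·  [on edge]
    (2,3)@(5, 7): e=[-10,30,0] → ·  [on edge]
    (3,3)@(7, 7): e=[-6,30,-4] → ·
    (4,3)@(9, 7): e=[-2,30,-8] → ·
  covered (2 px):
    · · · · · · · · ·
    · · · · · · · · ·
    · · · # # · · · ·
    · · · · · · · · ·
    · · · · · · · · ·
    · · · · · · · · ·
    · · · · · · · · ·
    · · · · · · · · ·
    · · · · · · · · ·
    · · · · · · · · ·
    · · · · · · · · ·

Final: "outside"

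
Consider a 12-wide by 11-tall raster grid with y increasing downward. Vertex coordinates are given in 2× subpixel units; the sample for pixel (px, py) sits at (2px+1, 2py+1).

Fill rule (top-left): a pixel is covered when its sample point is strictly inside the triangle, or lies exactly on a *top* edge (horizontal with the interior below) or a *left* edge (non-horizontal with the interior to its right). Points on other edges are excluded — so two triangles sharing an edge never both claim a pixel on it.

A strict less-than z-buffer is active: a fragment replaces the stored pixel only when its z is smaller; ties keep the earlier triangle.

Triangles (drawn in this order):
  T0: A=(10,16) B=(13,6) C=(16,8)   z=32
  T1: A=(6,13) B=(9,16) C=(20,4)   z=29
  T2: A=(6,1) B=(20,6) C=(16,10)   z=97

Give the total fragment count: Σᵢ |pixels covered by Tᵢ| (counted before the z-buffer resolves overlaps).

T0:
  2·area = 36
  edge (10, 16)→(13, 6): d=(3,-10) top-left  bias=+0
  edge (13, 6)→(16, 8): d=(3,2) right/bottom  bias=-1
  edge (16, 8)→(10, 16): d=(-6,8) right/bottom  bias=-1
    (6,3)@(13, 7): e=[3,3,30] → X
    (7,3)@(15, 7): e=[23,-1,14] → .
    (6,4)@(13, 9): e=[9,9,18] → X
    (7,4)@(15, 9): e=[29,5,2] → X
    (8,4)@(17, 9): e=[49,1,-14] → .
    (6,5)@(13, 11): e=[15,15,6] → X
    (7,5)@(15, 11): e=[35,11,-10] → .
    (5,6)@(11, 13): e=[1,25,10] → X
    (6,6)@(13, 13): e=[21,21,-6] → .
    (5,7)@(11, 15): e=[7,31,-2] → .
  covered (5 px):
    . . . . . . . . . . . .
    . . . . . . . . . . . .
    . . . . . . . . . . . .
    . . . . . . X . . . . .
    . . . . . . X X . . . .
    . . . . . . X . . . . .
    . . . . . X . . . . . .
    . . . . . . . . . . . .
    . . . . . . . . . . . .
    . . . . . . . . . . . .
    . . . . . . . . . . . .
T1:
  2·area = 69  (B↔C swapped to make it positive)
  edge (6, 13)→(20, 4): d=(14,-9) top-left  bias=+0
  edge (20, 4)→(9, 16): d=(-11,12) right/bottom  bias=-1
  edge (9, 16)→(6, 13): d=(-3,-3) top-left  bias=+0
    (9,2)@(19, 5): e=[5,1,63] → X
    (10,2)@(21, 5): e=[23,-23,69] → .
    (8,3)@(17, 7): e=[15,3,51] → X
    (9,3)@(19, 7): e=[33,-21,57] → .
    (6,4)@(13, 9): e=[7,29,33] → X
    (7,4)@(15, 9): e=[25,5,39] → X
    (8,4)@(17, 9): e=[43,-19,45] → .
    (5,5)@(11, 11): e=[17,31,21] → X
    (7,5)@(15, 11): e=[53,-17,33] → .
    (3,6)@(7, 13): e=[9,57,3] → X
    (4,6)@(9, 13): e=[27,33,9] → X
    (6,6)@(13, 13): e=[63,-15,21] → .
  covered (10 px):
    . . . . . . . . . . . .
    . . . . . . . . . . . .
    . . . . . . . . . X . .
    . . . . . . . . X . . .
    . . . . . . X X . . . .
    . . . . . X X . . . . .
    . . . X X X . . . . . .
    . . . . X . . . . . . .
    . . . . . . . . . . . .
    . . . . . . . . . . . .
    . . . . . . . . . . . .
T2:
  2·area = 76
  edge (6, 1)→(20, 6): d=(14,5) right/bottom  bias=-1
  edge (20, 6)→(16, 10): d=(-4,4) right/bottom  bias=-1
  edge (16, 10)→(6, 1): d=(-10,-9) top-left  bias=+0
    (4,1)@(9, 3): e=[13,56,7] → X
    (5,1)@(11, 3): e=[3,48,25] → X
    (6,1)@(13, 3): e=[-7,40,43] → .
    (11,1)@(23, 3): e=[-57,0,133] → .  [on edge]
    (4,2)@(9, 5): e=[41,48,-13] → .
    (5,2)@(11, 5): e=[31,40,5] → X
    (6,2)@(13, 5): e=[21,32,23] → X
    (7,2)@(15, 5): e=[11,24,41] → X
    (8,2)@(17, 5): e=[1,16,59] → X
    (9,2)@(19, 5): e=[-9,8,77] → .
    (10,2)@(21, 5): e=[-19,0,95] → .  [on edge]
    (5,3)@(11, 7): e=[59,32,-15] → .
    (9,3)@(19, 7): e=[19,0,57] → .  [on edge]
    (8,4)@(17, 9): e=[57,0,19] → .  [on edge]
    (7,5)@(15, 11): e=[95,0,-19] → .  [on edge]
    (6,6)@(13, 13): e=[133,0,-57] → .  [on edge]
    (5,7)@(11, 15): e=[171,0,-95] → .  [on edge]
    (4,8)@(9, 17): e=[209,0,-133] → .  [on edge]
    (3,9)@(7, 19): e=[247,0,-171] → .  [on edge]
    (2,10)@(5, 21): e=[285,0,-209] → .  [on edge]
  covered (10 px):
    . . . . . . . . . . . .
    . . . . X X . . . . . .
    . . . . . X X X X . . .
    . . . . . . X X X . . .
    . . . . . . . X . . . .
    . . . . . . . . . . . .
    . . . . . . . . . . . .
    . . . . . . . . . . . .
    . . . . . . . . . . . .
    . . . . . . . . . . . .
    . . . . . . . . . . . .

Result: 25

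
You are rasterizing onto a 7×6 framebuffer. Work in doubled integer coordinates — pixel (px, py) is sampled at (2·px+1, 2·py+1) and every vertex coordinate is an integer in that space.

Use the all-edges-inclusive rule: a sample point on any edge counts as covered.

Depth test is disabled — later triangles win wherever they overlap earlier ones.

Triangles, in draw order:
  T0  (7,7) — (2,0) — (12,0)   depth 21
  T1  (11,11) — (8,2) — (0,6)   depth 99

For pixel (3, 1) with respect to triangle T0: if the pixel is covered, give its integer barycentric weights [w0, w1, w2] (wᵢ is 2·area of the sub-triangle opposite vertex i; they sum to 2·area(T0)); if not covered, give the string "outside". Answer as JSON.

T0:
  2·area = 70
  edge (7, 7)→(2, 0): d=(-5,-7) inclusive
  edge (2, 0)→(12, 0): d=(10,0) inclusive
  edge (12, 0)→(7, 7): d=(-5,7) inclusive
    (1,0)@(3, 1): e=[2,10,58] → █
    (2,0)@(5, 1): e=[16,10,44] → █
    (3,0)@(7, 1): e=[30,10,30] → █
    (4,0)@(9, 1): e=[44,10,16] → █
    (5,0)@(11, 1): e=[58,10,2] → █
    (6,0)@(13, 1): e=[72,10,-12] → ·
    (1,1)@(3, 3): e=[-8,30,48] → ·
    (2,1)@(5, 3): e=[6,30,34] → █
    (5,1)@(11, 3): e=[48,30,-8] → ·
    (2,2)@(5, 5): e=[-4,50,24] → ·
    (3,2)@(7, 5): e=[10,50,10] → █
    (4,2)@(9, 5): e=[24,50,-4] → ·
    (3,3)@(7, 7): e=[0,70,0] → █  [on edge]
  covered (10 px):
    · █ █ █ █ █ ·
    · · █ █ █ · ·
    · · · █ · · ·
    · · · █ · · ·
    · · · · · · ·
    · · · · · · ·
T1:
  2·area = 84  (B↔C swapped to make it positive)
  edge (11, 11)→(0, 6): d=(-11,-5) inclusive
  edge (0, 6)→(8, 2): d=(8,-4) inclusive
  edge (8, 2)→(11, 11): d=(3,9) inclusive
    (3,1)@(7, 3): e=[68,4,12] → █
    (4,1)@(9, 3): e=[78,12,-6] → ·
    (1,2)@(3, 5): e=[26,4,54] → █
    (2,2)@(5, 5): e=[36,12,36] → █
    (4,2)@(9, 5): e=[56,28,0] → █  [on edge]
    (5,2)@(11, 5): e=[66,36,-18] → ·
    (1,3)@(3, 7): e=[4,20,60] → █
    (5,3)@(11, 7): e=[44,52,-12] → ·
    (1,4)@(3, 9): e=[-18,36,66] → ·
    (2,4)@(5, 9): e=[-8,44,48] → ·
    (3,4)@(7, 9): e=[2,52,30] → █
    (5,4)@(11, 9): e=[22,68,-6] → ·
    (5,5)@(11, 11): e=[0,84,0] → █  [on edge]
  covered (12 px):
    · · · · · · ·
    · · · █ · · ·
    · █ █ █ █ · ·
    · █ █ █ █ · ·
    · · · █ █ · ·
    · · · · · █ ·

Final: [30,20,20]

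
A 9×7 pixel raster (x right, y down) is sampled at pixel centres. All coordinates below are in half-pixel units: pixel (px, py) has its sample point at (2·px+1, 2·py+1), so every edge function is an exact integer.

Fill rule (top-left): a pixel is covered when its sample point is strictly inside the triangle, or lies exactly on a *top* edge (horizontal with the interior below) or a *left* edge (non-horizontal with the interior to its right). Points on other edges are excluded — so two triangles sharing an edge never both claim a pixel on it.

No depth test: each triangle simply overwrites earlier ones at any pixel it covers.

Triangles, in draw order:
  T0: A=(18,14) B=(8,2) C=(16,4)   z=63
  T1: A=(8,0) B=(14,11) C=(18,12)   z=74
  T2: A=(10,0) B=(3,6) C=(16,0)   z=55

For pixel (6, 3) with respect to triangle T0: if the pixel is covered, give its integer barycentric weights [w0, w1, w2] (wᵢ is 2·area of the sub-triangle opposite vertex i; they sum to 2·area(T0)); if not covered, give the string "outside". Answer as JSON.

T0:
  2·area = 76
  edge (18, 14)→(8, 2): d=(-10,-12) top-left  bias=+0
  edge (8, 2)→(16, 4): d=(8,2) right/bottom  bias=-1
  edge (16, 4)→(18, 14): d=(2,10) right/bottom  bias=-1
    (4,1)@(9, 3): e=[2,6,68] → #
    (5,1)@(11, 3): e=[26,2,48] → #
    (6,1)@(13, 3): e=[50,-2,28] → ·
    (4,2)@(9, 5): e=[-18,22,72] → ·
    (5,2)@(11, 5): e=[6,18,52] → #
    (6,2)@(13, 5): e=[30,14,32] → #
    (7,2)@(15, 5): e=[54,10,12] → #
    (8,2)@(17, 5): e=[78,6,-8] → ·
    (5,3)@(11, 7): e=[-14,34,56] → ·
    (6,3)@(13, 7): e=[10,30,36] → #
    (8,3)@(17, 7): e=[58,22,-4] → ·
    (6,4)@(13, 9): e=[-10,46,40] → ·
    (8,4)@(17, 9): e=[38,38,0] → ·  [on edge]
  covered (9 px):
    · · · · · · · · ·
    · · · · # # · · ·
    · · · · · # # # ·
    · · · · · · # # ·
    · · · · · · · # ·
    · · · · · · · · #
    · · · · · · · · ·
T1:
  2·area = 38  (B↔C swapped to make it positive)
  edge (8, 0)→(18, 12): d=(10,12) right/bottom  bias=-1
  edge (18, 12)→(14, 11): d=(-4,-1) top-left  bias=+0
  edge (14, 11)→(8, 0): d=(-6,-11) top-left  bias=+0
    (5,2)@(11, 5): e=[14,21,3] → #
    (6,2)@(13, 5): e=[-10,23,25] → ·
    (5,3)@(11, 7): e=[34,13,-9] → ·
    (6,3)@(13, 7): e=[10,15,13] → #
    (7,3)@(15, 7): e=[-14,17,35] → ·
    (6,4)@(13, 9): e=[30,7,1] → #
    (7,4)@(15, 9): e=[6,9,23] → #
    (8,4)@(17, 9): e=[-18,11,45] → ·
    (6,5)@(13, 11): e=[50,-1,-11] → ·
    (7,5)@(15, 11): e=[26,1,11] → #
    (8,5)@(17, 11): e=[2,3,33] → #
    (7,6)@(15, 13): e=[46,-7,-1] → ·
  covered (6 px):
    · · · · · · · · ·
    · · · · · · · · ·
    · · · · · # · · ·
    · · · · · · # · ·
    · · · · · · # # ·
    · · · · · · · # #
    · · · · · · · · ·
T2:
  2·area = 36  (B↔C swapped to make it positive)
  edge (10, 0)→(16, 0): d=(6,0) top-left  bias=+0
  edge (16, 0)→(3, 6): d=(-13,6) right/bottom  bias=-1
  edge (3, 6)→(10, 0): d=(7,-6) top-left  bias=+0
    (4,0)@(9, 1): e=[6,29,1] → #
    (5,0)@(11, 1): e=[6,17,13] → #
    (6,0)@(13, 1): e=[6,5,25] → #
    (7,0)@(15, 1): e=[6,-7,37] → ·
    (3,1)@(7, 3): e=[18,15,3] → #
    (5,1)@(11, 3): e=[18,-9,27] → ·
    (6,1)@(13, 3): e=[18,-21,39] → ·
    (2,2)@(5, 5): e=[30,1,5] → #
    (3,2)@(7, 5): e=[30,-11,17] → ·
    (4,2)@(9, 5): e=[30,-23,29] → ·
    (2,3)@(5, 7): e=[42,-25,19] → ·
  covered (6 px):
    · · · · # # # · ·
    · · · # # · · · ·
    · · # · · · · · ·
    · · · · · · · · ·
    · · · · · · · · ·
    · · · · · · · · ·
    · · · · · · · · ·

Answer: [30,36,10]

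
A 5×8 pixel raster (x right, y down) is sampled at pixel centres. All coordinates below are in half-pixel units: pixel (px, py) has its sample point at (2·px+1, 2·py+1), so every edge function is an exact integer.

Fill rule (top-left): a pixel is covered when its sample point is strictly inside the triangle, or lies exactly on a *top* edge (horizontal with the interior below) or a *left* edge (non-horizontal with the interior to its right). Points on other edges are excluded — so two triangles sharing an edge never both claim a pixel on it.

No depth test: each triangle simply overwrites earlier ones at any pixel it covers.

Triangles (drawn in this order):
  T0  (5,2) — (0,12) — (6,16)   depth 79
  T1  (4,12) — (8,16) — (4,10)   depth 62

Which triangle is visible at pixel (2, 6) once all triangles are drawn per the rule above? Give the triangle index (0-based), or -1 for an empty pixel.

T0:
  2·area = 80  (B↔C swapped to make it positive)
  edge (5, 2)→(6, 16): d=(1,14) right/bottom  bias=-1
  edge (6, 16)→(0, 12): d=(-6,-4) top-left  bias=+0
  edge (0, 12)→(5, 2): d=(5,-10) top-left  bias=+0
    (2,1)@(5, 3): e=[1,74,5] → #
    (3,1)@(7, 3): e=[-27,82,25] → ·
    (2,2)@(5, 5): e=[3,62,15] → #
    (3,2)@(7, 5): e=[-25,70,35] → ·
    (1,3)@(3, 7): e=[33,42,5] → #
    (3,3)@(7, 7): e=[-23,58,45] → ·
    (1,4)@(3, 9): e=[35,30,15] → #
    (3,4)@(7, 9): e=[-21,46,55] → ·
    (0,5)@(1, 11): e=[65,10,5] → #
    (3,5)@(7, 11): e=[-19,34,65] → ·
    (0,6)@(1, 13): e=[67,-2,15] → ·
    (1,6)@(3, 13): e=[39,6,35] → #
  covered (12 px):
    · · · · ·
    · · # · ·
    · · # · ·
    · # # · ·
    · # # · ·
    # # # · ·
    · # # · ·
    · · # · ·
T1:
  2·area = 8  (B↔C swapped to make it positive)
  edge (4, 12)→(4, 10): d=(0,-2) top-left  bias=+0
  edge (4, 10)→(8, 16): d=(4,6) right/bottom  bias=-1
  edge (8, 16)→(4, 12): d=(-4,-4) top-left  bias=+0
    (0,4)@(1, 9): e=[-6,14,0] → ·  [on edge]
    (1,5)@(3, 11): e=[-2,10,0] → ·  [on edge]
    (2,6)@(5, 13): e=[2,6,0] → #  [on edge]
    (3,6)@(7, 13): e=[6,-6,8] → ·
    (2,7)@(5, 15): e=[2,14,-8] → ·
    (3,7)@(7, 15): e=[6,2,0] → #  [on edge]
    (4,7)@(9, 15): e=[10,-10,8] → ·
  covered (2 px):
    · · · · ·
    · · · · ·
    · · · · ·
    · · · · ·
    · · · · ·
    · · · · ·
    · · # · ·
    · · · # ·

Z-buffer (winner per pixel, '.' = empty):
  . . . . .
  . . 0 . .
  . . 0 . .
  . 0 0 . .
  . 0 0 . .
  0 0 0 . .
  . 0 1 . .
  . . 0 1 .

Result: 1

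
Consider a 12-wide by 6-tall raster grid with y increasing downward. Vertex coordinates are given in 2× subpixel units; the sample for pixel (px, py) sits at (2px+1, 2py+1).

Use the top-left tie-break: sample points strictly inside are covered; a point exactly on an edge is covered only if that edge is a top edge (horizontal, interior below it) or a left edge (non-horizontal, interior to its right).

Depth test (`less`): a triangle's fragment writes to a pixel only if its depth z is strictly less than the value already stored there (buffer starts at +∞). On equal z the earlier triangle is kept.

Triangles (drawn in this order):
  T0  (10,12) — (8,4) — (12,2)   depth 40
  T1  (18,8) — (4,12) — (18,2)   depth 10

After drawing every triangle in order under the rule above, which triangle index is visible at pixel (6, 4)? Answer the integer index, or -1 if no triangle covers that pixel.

T0:
  2·area = 36
  edge (10, 12)→(8, 4): d=(-2,-8) top-left  bias=+0
  edge (8, 4)→(12, 2): d=(4,-2) top-left  bias=+0
  edge (12, 2)→(10, 12): d=(-2,10) right/bottom  bias=-1
    (5,1)@(11, 3): e=[26,2,8] → █
    (6,1)@(13, 3): e=[42,6,-12] → ·
    (4,2)@(9, 5): e=[6,6,24] → █
    (6,2)@(13, 5): e=[38,14,-16] → ·
    (4,3)@(9, 7): e=[2,14,20] → █
    (5,3)@(11, 7): e=[18,18,0] → ·  [on edge]
    (4,4)@(9, 9): e=[-2,22,16] → ·
  covered (4 px):
    · · · · · · · · · · · ·
    · · · · · █ · · · · · ·
    · · · · █ █ · · · · · ·
    · · · · █ · · · · · · ·
    · · · · · · · · · · · ·
    · · · · · · · · · · · ·
T1:
  2·area = 84
  edge (18, 8)→(4, 12): d=(-14,4) right/bottom  bias=-1
  edge (4, 12)→(18, 2): d=(14,-10) top-left  bias=+0
  edge (18, 2)→(18, 8): d=(0,6) right/bottom  bias=-1
    (8,1)@(17, 3): e=[74,4,6] → █
    (9,1)@(19, 3): e=[66,24,-6] → ·
    (7,2)@(15, 5): e=[54,12,18] → █
    (9,2)@(19, 5): e=[38,52,-6] → ·
    (5,3)@(11, 7): e=[42,0,42] → █  [on edge]
    (6,3)@(13, 7): e=[34,20,30] → █
    (9,3)@(19, 7): e=[10,80,-6] → ·
    (4,4)@(9, 9): e=[22,8,54] → █
    (7,4)@(15, 9): e=[-2,68,18] → ·
    (8,4)@(17, 9): e=[-10,88,6] → ·
    (3,5)@(7, 11): e=[2,16,66] → █
    (4,5)@(9, 11): e=[-6,36,54] → ·
  covered (11 px):
    · · · · · · · · · · · ·
    · · · · · · · · █ · · ·
    · · · · · · · █ █ · · ·
    · · · · · █ █ █ █ · · ·
    · · · · █ █ █ · · · · ·
    · · · █ · · · · · · · ·

Z-buffer (winner per pixel, '.' = empty):
  . . . . . . . . . . . .
  . . . . . 0 . . 1 . . .
  . . . . 0 0 . 1 1 . . .
  . . . . 0 1 1 1 1 . . .
  . . . . 1 1 1 . . . . .
  . . . 1 . . . . . . . .

Answer: 1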